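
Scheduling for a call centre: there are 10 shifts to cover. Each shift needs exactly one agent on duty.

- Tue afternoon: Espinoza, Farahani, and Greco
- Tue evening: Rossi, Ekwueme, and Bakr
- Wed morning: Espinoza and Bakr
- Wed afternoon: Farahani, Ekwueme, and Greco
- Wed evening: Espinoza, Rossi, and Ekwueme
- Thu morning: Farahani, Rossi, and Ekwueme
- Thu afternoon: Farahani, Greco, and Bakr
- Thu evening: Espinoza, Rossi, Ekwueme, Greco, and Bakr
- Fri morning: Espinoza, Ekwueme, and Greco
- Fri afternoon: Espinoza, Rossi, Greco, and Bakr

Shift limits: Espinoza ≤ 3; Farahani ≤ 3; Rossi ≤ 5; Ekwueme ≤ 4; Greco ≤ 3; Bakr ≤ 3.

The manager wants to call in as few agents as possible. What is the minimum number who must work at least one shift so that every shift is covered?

3

10 slots to fill and no one can take more than 5, so at least ⌈10/5⌉ = 2 agents are needed.
Any 2 agents together have capacity at most 5+4 = 9 < 10 slots, so 2 can never suffice.
Espinoza, Farahani, and Rossi alone can cover everything: Tue afternoon→Espinoza, Tue evening→Rossi, Wed morning→Espinoza, Wed afternoon→Farahani, Wed evening→Rossi, Thu morning→Farahani, Thu afternoon→Farahani, Thu evening→Rossi, Fri morning→Espinoza, Fri afternoon→Rossi.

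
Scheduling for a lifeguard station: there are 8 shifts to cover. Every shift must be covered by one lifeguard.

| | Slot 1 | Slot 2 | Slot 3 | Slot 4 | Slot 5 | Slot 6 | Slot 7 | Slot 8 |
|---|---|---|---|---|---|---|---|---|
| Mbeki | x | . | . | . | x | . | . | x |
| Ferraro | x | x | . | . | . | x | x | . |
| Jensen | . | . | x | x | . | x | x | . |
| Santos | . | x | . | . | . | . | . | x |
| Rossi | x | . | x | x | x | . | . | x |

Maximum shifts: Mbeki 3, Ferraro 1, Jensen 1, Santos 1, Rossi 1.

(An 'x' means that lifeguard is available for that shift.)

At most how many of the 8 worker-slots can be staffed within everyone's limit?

7

Total capacity across all lifeguards is 3+1+1+1+1 = 7, and 8 slots are needed, so at most 7 can be filled.
An assignment achieving 7: Slot 1→Mbeki, Slot 2→Santos, Slot 3→Jensen, Slot 4→Rossi, Slot 5→Mbeki, Slot 6→Ferraro, Slot 8→Mbeki.
Loads: Mbeki 3/3, Ferraro 1/1, Jensen 1/1, Santos 1/1, Rossi 1/1.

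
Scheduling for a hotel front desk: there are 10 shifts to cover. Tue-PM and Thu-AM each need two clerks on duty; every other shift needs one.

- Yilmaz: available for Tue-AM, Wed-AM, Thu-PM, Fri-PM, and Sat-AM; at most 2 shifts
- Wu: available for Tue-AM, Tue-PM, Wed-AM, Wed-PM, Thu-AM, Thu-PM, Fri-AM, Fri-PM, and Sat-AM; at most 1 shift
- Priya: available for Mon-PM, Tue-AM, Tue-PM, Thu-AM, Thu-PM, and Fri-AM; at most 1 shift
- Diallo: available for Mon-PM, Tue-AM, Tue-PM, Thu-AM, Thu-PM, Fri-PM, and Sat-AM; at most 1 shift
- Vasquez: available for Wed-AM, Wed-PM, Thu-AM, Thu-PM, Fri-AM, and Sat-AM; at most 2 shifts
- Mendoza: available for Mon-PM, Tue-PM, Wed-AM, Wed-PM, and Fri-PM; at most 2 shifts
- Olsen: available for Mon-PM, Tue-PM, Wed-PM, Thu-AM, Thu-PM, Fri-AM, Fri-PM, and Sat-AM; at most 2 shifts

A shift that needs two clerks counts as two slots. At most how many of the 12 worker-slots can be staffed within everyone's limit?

Total capacity across all clerks is 2+1+1+1+2+2+2 = 11, and 12 slots are needed, so at most 11 can be filled.
An assignment achieving 11: Mon-PM→Priya, Tue-AM→Yilmaz, Tue-PM→Diallo+Mendoza, Wed-AM→Yilmaz, Wed-PM→Wu, Thu-AM→Vasquez+Olsen, Fri-AM→Vasquez, Fri-PM→Mendoza, Sat-AM→Olsen.
Loads: Yilmaz 2/2, Wu 1/1, Priya 1/1, Diallo 1/1, Vasquez 2/2, Mendoza 2/2, Olsen 2/2.

11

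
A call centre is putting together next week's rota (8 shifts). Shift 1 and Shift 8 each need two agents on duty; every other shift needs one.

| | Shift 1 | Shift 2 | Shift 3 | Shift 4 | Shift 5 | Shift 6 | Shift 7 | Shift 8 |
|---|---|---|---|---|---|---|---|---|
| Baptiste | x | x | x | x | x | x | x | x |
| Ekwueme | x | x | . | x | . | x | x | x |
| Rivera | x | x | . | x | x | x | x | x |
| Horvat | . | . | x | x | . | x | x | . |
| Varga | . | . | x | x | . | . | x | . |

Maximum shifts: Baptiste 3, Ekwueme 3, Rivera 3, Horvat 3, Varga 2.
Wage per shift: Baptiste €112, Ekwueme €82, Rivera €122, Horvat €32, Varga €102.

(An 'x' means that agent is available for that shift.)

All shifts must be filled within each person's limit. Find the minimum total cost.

€780

Picking the cheapest available agent for each shift independently would cost €710, but that ignores the shift limits.
An optimal schedule: Shift 1→Ekwueme+Baptiste, Shift 2→Ekwueme, Shift 3→Horvat, Shift 4→Horvat, Shift 5→Baptiste, Shift 6→Horvat, Shift 7→Varga, Shift 8→Ekwueme+Baptiste.
Total: 82 + 112 + 82 + 32 + 32 + 112 + 32 + 102 + 82 + 112 = €780.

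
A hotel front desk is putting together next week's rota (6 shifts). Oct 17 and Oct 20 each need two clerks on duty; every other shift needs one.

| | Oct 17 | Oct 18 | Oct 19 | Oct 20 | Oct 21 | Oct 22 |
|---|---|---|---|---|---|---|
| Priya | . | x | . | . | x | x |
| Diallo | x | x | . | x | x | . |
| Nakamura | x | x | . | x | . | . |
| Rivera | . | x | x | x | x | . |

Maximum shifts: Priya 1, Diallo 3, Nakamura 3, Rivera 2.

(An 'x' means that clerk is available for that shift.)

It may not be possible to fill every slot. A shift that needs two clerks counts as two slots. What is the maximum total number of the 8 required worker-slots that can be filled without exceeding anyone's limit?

Total capacity across all clerks is 1+3+3+2 = 9, and 8 slots are needed, so at most 8 can be filled.
An assignment achieving 8: Oct 17→Diallo+Nakamura, Oct 18→Nakamura, Oct 19→Rivera, Oct 20→Diallo+Nakamura, Oct 21→Diallo, Oct 22→Priya.
Loads: Priya 1/1, Diallo 3/3, Nakamura 3/3, Rivera 1/2.

8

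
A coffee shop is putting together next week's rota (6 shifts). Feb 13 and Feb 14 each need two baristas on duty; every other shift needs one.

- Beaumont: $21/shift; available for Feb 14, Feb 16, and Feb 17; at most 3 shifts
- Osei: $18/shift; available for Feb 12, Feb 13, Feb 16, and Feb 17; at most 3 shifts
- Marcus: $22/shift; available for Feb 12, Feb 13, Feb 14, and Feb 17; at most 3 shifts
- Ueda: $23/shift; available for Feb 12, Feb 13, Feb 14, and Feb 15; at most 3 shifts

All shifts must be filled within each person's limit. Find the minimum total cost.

Feb 15 can only be covered by Ueda, so that assignment is forced.
Picking the cheapest available barista for each shift independently would cost $160, but that ignores the shift limits.
An optimal schedule: Feb 12→Osei, Feb 13→Osei+Marcus, Feb 14→Beaumont+Marcus, Feb 15→Ueda, Feb 16→Osei, Feb 17→Beaumont.
Total: 18 + 18 + 22 + 21 + 22 + 23 + 18 + 21 = $163.

$163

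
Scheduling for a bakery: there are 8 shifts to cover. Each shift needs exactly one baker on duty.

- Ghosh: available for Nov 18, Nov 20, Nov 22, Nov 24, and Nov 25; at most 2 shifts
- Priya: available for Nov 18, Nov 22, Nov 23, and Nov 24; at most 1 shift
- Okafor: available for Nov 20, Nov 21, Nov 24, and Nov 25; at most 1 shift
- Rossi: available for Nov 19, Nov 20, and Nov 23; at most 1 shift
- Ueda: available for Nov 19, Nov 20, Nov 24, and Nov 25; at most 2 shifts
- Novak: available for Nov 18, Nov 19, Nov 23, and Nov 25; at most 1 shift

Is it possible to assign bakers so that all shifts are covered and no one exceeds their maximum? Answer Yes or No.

Yes

Nov 21 can only be covered by Okafor, so that assignment is forced.
One valid schedule: Nov 18→Ghosh, Nov 19→Rossi, Nov 20→Ueda, Nov 21→Okafor, Nov 22→Ghosh, Nov 23→Priya, Nov 24→Ueda, Nov 25→Novak.
Loads: Ghosh 2/2, Priya 1/1, Okafor 1/1, Rossi 1/1, Ueda 2/2, Novak 1/1 — all within limits.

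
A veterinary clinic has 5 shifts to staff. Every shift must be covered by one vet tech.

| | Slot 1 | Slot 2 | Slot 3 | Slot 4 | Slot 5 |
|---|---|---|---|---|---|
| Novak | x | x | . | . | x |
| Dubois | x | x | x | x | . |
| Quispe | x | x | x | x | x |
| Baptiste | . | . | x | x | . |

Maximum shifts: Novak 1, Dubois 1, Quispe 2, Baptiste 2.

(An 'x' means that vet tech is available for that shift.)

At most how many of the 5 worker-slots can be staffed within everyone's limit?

5

Total capacity across all vet techs is 1+1+2+2 = 6, and 5 slots are needed, so at most 5 can be filled.
An assignment achieving 5: Slot 1→Dubois, Slot 2→Quispe, Slot 3→Quispe, Slot 4→Baptiste, Slot 5→Novak.
Loads: Novak 1/1, Dubois 1/1, Quispe 2/2, Baptiste 1/2.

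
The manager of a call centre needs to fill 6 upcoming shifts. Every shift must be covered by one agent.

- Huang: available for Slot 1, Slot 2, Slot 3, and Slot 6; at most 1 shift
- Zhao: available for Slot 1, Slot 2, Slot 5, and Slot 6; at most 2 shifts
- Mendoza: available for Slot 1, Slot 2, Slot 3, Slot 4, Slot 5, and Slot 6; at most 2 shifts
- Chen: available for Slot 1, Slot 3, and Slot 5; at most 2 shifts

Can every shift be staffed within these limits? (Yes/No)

Slot 4 can only be covered by Mendoza, so that assignment is forced.
One valid schedule: Slot 1→Chen, Slot 2→Huang, Slot 3→Mendoza, Slot 4→Mendoza, Slot 5→Zhao, Slot 6→Zhao.
Loads: Huang 1/1, Zhao 2/2, Mendoza 2/2, Chen 1/2 — all within limits.

Yes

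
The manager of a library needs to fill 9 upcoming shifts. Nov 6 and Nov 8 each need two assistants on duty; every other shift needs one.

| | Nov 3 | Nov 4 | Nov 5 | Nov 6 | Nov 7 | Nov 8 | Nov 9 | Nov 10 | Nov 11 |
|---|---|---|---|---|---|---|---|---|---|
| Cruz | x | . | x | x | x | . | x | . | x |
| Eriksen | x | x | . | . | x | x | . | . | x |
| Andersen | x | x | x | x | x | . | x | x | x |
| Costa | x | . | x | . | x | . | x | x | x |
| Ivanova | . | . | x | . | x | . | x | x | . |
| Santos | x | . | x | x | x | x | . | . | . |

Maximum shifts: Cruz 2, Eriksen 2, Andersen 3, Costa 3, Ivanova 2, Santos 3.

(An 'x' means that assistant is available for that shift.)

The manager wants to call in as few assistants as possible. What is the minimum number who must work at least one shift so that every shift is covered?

11 slots to fill and no one can take more than 3, so at least ⌈11/3⌉ = 4 assistants are needed.
Eriksen, Andersen, Costa, and Santos alone can cover everything: Nov 3→Costa, Nov 4→Eriksen, Nov 5→Costa, Nov 6→Andersen+Santos, Nov 7→Santos, Nov 8→Eriksen+Santos, Nov 9→Andersen, Nov 10→Andersen, Nov 11→Costa.

4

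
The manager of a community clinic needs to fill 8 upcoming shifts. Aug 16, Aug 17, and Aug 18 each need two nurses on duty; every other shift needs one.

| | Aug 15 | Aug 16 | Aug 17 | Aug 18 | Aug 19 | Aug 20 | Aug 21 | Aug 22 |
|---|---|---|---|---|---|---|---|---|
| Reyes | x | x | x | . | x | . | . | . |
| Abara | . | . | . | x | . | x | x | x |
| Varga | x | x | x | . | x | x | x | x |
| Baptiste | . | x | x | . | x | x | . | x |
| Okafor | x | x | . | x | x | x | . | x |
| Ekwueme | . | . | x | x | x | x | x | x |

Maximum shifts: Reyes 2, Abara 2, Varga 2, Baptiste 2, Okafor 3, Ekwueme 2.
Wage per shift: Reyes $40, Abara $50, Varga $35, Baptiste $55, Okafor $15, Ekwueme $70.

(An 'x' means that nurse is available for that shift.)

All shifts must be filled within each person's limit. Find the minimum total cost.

Picking the cheapest available nurse for each shift independently would cost $285, but that ignores the shift limits.
An optimal schedule: Aug 15→Okafor, Aug 16→Reyes+Baptiste, Aug 17→Reyes+Baptiste, Aug 18→Okafor+Abara, Aug 19→Okafor, Aug 20→Varga, Aug 21→Varga, Aug 22→Abara.
Total: 15 + 40 + 55 + 40 + 55 + 15 + 50 + 15 + 35 + 35 + 50 = $405.

$405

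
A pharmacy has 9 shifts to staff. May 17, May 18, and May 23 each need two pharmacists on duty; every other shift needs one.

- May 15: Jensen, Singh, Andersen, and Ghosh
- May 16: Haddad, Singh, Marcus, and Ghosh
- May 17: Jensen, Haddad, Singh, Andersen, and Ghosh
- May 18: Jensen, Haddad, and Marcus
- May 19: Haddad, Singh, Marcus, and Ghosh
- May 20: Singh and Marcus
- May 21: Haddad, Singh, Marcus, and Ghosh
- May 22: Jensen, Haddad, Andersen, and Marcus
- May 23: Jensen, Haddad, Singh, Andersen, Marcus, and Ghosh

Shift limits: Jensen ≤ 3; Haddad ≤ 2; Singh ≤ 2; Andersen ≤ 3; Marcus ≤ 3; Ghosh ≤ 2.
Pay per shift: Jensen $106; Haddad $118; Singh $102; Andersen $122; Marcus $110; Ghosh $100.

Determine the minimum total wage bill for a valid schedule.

Picking the cheapest available pharmacist for each shift independently would cost $1228, but that ignores the shift limits.
An optimal schedule: May 15→Ghosh, May 16→Ghosh, May 17→Jensen+Haddad, May 18→Jensen+Marcus, May 19→Singh, May 20→Singh, May 21→Marcus, May 22→Jensen, May 23→Marcus+Haddad.
Total: 100 + 100 + 106 + 118 + 106 + 110 + 102 + 102 + 110 + 106 + 110 + 118 = $1288.

$1288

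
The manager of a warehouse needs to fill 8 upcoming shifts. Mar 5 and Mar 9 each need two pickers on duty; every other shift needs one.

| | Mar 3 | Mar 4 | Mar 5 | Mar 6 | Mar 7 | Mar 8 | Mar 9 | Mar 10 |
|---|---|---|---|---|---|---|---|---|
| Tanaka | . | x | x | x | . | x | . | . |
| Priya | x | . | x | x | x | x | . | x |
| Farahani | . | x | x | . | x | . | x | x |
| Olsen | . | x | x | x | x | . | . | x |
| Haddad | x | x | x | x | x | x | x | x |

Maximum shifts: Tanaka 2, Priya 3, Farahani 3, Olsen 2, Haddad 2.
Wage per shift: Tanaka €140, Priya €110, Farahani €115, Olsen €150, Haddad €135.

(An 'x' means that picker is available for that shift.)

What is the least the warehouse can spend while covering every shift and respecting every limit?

€1225

Mar 9 can only be covered by Farahani and Haddad, so that assignment is forced.
Picking the cheapest available picker for each shift independently would cost €1140, but that ignores the shift limits.
An optimal schedule: Mar 3→Priya, Mar 4→Farahani, Mar 5→Haddad+Tanaka, Mar 6→Tanaka, Mar 7→Priya, Mar 8→Priya, Mar 9→Farahani+Haddad, Mar 10→Farahani.
Total: 110 + 115 + 135 + 140 + 140 + 110 + 110 + 115 + 135 + 115 = €1225.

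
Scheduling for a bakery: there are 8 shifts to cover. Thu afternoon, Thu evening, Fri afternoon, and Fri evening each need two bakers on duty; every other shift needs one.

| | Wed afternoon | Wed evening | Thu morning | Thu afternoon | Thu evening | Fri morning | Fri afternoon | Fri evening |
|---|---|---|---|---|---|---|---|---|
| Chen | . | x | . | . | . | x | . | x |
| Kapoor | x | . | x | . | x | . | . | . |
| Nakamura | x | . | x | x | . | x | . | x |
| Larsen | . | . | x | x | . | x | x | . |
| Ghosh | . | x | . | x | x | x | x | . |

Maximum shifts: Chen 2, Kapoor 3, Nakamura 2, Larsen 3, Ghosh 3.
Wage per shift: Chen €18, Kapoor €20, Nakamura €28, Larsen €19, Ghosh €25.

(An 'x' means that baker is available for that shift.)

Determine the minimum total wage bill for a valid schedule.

Thu evening can only be covered by Kapoor and Ghosh, so that assignment is forced.
Fri afternoon can only be covered by Larsen and Ghosh, so that assignment is forced.
Fri evening can only be covered by Chen and Nakamura, so that assignment is forced.
Picking the cheapest available baker for each shift independently would cost €254, but that ignores the shift limits.
An optimal schedule: Wed afternoon→Kapoor, Wed evening→Chen, Thu morning→Kapoor, Thu afternoon→Larsen+Ghosh, Thu evening→Kapoor+Ghosh, Fri morning→Larsen, Fri afternoon→Larsen+Ghosh, Fri evening→Chen+Nakamura.
Total: 20 + 18 + 20 + 19 + 25 + 20 + 25 + 19 + 19 + 25 + 18 + 28 = €256.

€256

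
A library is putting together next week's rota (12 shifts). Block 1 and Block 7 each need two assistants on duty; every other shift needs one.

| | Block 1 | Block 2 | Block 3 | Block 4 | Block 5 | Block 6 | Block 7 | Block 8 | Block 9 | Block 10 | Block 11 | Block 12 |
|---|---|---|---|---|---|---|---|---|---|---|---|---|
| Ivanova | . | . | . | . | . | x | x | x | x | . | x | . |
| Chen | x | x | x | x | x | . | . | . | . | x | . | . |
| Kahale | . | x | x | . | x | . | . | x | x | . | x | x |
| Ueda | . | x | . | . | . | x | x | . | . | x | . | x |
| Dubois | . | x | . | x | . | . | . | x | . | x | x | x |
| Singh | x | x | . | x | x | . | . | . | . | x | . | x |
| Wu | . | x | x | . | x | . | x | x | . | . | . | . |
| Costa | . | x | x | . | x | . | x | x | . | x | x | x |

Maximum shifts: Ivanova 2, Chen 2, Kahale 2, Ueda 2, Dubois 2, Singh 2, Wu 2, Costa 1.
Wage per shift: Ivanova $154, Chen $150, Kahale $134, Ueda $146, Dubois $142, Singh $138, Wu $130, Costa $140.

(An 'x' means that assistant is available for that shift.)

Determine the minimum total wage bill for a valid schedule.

Block 1 can only be covered by Chen and Singh, so that assignment is forced.
Picking the cheapest available assistant for each shift independently would cost $1902, but that ignores the shift limits.
An optimal schedule: Block 1→Singh+Chen, Block 2→Chen, Block 3→Wu, Block 4→Singh, Block 5→Wu, Block 6→Ueda, Block 7→Ueda+Ivanova, Block 8→Costa, Block 9→Kahale, Block 10→Dubois, Block 11→Kahale, Block 12→Dubois.
Total: 138 + 150 + 150 + 130 + 138 + 130 + 146 + 146 + 154 + 140 + 134 + 142 + 134 + 142 = $1974.

$1974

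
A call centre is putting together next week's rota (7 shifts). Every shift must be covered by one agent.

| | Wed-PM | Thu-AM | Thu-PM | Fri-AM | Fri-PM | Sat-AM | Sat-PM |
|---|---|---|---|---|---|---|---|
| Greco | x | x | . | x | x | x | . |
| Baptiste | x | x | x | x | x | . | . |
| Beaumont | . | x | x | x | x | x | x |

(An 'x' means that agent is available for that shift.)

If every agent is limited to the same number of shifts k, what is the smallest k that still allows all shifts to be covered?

With 3 agents and 7 worker-slots to fill, someone must work at least ⌈7/3⌉ = 3 shifts, so k ≥ 3.
k = 3 works: Wed-PM→Greco, Thu-AM→Greco, Thu-PM→Baptiste, Fri-AM→Baptiste, Fri-PM→Baptiste, Sat-AM→Greco, Sat-PM→Beaumont.
Loads: Greco 3, Baptiste 3, Beaumont 1 — all ≤ 3.

3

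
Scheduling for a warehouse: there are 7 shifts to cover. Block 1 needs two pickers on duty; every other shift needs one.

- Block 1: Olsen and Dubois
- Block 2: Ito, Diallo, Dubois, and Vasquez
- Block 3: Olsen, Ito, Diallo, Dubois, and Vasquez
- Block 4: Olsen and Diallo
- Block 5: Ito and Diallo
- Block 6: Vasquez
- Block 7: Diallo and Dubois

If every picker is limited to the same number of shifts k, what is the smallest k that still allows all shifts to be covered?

With 5 pickers and 8 worker-slots to fill, someone must work at least ⌈8/5⌉ = 2 shifts, so k ≥ 2.
k = 2 works: Block 1→Olsen+Dubois, Block 2→Ito, Block 3→Diallo, Block 4→Olsen, Block 5→Ito, Block 6→Vasquez, Block 7→Diallo.
Loads: Olsen 2, Ito 2, Diallo 2, Dubois 1, Vasquez 1 — all ≤ 2.

2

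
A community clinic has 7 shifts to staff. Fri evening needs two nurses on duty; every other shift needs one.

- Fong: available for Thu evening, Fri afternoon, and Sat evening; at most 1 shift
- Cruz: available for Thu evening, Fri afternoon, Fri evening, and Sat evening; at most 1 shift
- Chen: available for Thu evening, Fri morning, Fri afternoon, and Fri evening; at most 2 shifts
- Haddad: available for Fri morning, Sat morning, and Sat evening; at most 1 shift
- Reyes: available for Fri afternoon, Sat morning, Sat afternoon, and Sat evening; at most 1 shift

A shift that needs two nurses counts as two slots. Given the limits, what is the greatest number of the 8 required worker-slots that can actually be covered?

6

Total capacity across all nurses is 1+1+2+1+1 = 6, and 8 slots are needed, so at most 6 can be filled.
An assignment achieving 6: Thu evening→Fong, Fri morning→Chen, Fri evening→Cruz+Chen, Sat morning→Haddad, Sat afternoon→Reyes.
Loads: Fong 1/1, Cruz 1/1, Chen 2/2, Haddad 1/1, Reyes 1/1.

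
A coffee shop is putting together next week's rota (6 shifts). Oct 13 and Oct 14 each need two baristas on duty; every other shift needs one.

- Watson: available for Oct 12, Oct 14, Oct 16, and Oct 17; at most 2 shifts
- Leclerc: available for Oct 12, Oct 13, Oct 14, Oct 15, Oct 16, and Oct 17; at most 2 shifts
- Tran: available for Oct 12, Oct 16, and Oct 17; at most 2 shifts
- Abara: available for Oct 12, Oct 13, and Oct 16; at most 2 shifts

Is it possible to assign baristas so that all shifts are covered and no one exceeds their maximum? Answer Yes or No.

Total capacity is 8 and 8 slots are needed, so capacity alone doesn't rule it out.
Shifts {Oct 13, Oct 14, Oct 15} need 5 worker-slots in total, but the baristas available for any of those shifts (Watson, Leclerc, and Abara) can supply at most 4 among them. So no valid schedule exists.

No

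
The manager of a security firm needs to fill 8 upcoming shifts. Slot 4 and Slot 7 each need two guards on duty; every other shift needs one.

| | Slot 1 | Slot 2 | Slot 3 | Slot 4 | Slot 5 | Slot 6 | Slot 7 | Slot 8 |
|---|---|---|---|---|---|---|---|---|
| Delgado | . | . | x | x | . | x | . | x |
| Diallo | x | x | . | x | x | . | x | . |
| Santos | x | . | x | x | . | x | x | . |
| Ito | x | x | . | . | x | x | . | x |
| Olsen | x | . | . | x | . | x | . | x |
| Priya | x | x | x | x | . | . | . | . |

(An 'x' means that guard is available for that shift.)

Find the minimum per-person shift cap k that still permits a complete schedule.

2

With 6 guards and 10 worker-slots to fill, someone must work at least ⌈10/6⌉ = 2 shifts, so k ≥ 2.
k = 2 works: Slot 1→Ito, Slot 2→Ito, Slot 3→Delgado, Slot 4→Olsen+Priya, Slot 5→Diallo, Slot 6→Santos, Slot 7→Diallo+Santos, Slot 8→Delgado.
Loads: Delgado 2, Diallo 2, Santos 2, Ito 2, Olsen 1, Priya 1 — all ≤ 2.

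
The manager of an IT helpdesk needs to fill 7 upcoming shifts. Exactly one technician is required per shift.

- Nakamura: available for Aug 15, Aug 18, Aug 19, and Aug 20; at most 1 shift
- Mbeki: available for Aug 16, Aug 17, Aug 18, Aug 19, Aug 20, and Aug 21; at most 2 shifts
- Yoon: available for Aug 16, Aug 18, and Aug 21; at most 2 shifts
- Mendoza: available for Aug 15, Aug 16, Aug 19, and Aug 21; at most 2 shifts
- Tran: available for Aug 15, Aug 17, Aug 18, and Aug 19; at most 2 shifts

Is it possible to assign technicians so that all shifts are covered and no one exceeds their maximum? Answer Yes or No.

Yes

One valid schedule: Aug 15→Mendoza, Aug 16→Mbeki, Aug 17→Mbeki, Aug 18→Yoon, Aug 19→Mendoza, Aug 20→Nakamura, Aug 21→Yoon.
Loads: Nakamura 1/1, Mbeki 2/2, Yoon 2/2, Mendoza 2/2, Tran 0/2 — all within limits.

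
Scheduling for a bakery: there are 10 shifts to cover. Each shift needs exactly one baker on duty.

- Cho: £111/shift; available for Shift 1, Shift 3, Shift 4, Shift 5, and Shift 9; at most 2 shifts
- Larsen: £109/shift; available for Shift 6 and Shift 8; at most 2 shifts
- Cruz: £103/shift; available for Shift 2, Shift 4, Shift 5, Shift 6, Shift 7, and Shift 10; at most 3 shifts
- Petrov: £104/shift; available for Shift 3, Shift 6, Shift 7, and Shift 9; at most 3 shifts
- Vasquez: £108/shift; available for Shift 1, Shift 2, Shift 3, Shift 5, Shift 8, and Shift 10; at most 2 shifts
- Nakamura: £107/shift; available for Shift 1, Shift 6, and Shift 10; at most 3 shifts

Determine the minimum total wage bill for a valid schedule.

Picking the cheapest available baker for each shift independently would cost £1041, but that ignores the shift limits.
An optimal schedule: Shift 1→Nakamura, Shift 2→Cruz, Shift 3→Petrov, Shift 4→Cruz, Shift 5→Cruz, Shift 6→Nakamura, Shift 7→Petrov, Shift 8→Vasquez, Shift 9→Petrov, Shift 10→Nakamura.
Total: 107 + 103 + 104 + 103 + 103 + 107 + 104 + 108 + 104 + 107 = £1050.

£1050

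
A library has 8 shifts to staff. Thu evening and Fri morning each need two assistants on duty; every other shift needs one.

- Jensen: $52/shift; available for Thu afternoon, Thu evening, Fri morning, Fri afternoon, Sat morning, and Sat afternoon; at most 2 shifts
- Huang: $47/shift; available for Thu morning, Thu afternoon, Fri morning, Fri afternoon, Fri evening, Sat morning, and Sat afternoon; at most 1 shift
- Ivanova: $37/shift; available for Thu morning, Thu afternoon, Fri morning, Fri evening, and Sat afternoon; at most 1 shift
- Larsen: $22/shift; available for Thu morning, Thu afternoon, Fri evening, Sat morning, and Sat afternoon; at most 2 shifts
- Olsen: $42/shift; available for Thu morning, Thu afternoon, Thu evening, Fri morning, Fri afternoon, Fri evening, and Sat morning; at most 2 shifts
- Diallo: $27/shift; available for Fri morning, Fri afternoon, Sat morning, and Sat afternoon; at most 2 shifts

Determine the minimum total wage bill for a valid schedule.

Thu evening can only be covered by Jensen and Olsen, so that assignment is forced.
Picking the cheapest available assistant for each shift independently would cost $295, but that ignores the shift limits.
An optimal schedule: Thu morning→Huang, Thu afternoon→Larsen, Thu evening→Jensen+Olsen, Fri morning→Olsen+Diallo, Fri afternoon→Jensen, Fri evening→Ivanova, Sat morning→Larsen, Sat afternoon→Diallo.
Total: 47 + 22 + 52 + 42 + 42 + 27 + 52 + 37 + 22 + 27 = $370.

$370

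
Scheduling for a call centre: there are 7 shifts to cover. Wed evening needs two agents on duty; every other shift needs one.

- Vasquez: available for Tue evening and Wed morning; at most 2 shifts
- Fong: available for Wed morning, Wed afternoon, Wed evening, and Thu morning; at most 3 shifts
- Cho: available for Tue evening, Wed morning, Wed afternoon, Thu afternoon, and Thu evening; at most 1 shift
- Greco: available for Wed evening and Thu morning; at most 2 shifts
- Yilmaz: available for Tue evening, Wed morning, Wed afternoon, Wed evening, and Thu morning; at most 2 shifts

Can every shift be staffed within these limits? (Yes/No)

Total capacity is 10 and 8 slots are needed, so capacity alone doesn't rule it out.
Shifts {Thu afternoon, Thu evening} need 2 worker-slots in total, but the agents available for any of those shifts (Cho) can supply at most 1 among them. So no valid schedule exists.

No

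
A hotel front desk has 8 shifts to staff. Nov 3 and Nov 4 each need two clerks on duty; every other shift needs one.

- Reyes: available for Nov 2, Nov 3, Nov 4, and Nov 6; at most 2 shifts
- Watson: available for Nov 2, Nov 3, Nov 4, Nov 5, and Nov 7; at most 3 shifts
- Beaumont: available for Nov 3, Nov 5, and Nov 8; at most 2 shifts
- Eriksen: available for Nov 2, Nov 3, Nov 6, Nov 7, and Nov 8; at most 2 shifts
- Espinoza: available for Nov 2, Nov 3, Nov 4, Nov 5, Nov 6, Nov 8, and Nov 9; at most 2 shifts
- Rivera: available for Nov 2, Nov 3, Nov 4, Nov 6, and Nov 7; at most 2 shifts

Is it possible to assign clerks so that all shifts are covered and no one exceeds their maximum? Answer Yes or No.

Yes

Nov 9 can only be covered by Espinoza, so that assignment is forced.
One valid schedule: Nov 2→Reyes, Nov 3→Beaumont+Eriksen, Nov 4→Watson+Espinoza, Nov 5→Watson, Nov 6→Reyes, Nov 7→Watson, Nov 8→Beaumont, Nov 9→Espinoza.
Loads: Reyes 2/2, Watson 3/3, Beaumont 2/2, Eriksen 1/2, Espinoza 2/2, Rivera 0/2 — all within limits.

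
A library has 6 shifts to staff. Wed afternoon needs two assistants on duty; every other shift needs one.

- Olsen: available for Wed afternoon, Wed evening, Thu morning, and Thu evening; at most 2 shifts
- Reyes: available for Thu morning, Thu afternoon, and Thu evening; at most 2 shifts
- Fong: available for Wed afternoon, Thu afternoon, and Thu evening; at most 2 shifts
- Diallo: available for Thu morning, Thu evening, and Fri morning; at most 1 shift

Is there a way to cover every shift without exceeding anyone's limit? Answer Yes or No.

Wed afternoon can only be covered by Olsen and Fong, so that assignment is forced.
Wed evening can only be covered by Olsen, so that assignment is forced.
Fri morning can only be covered by Diallo, so that assignment is forced.
One valid schedule: Wed afternoon→Olsen+Fong, Wed evening→Olsen, Thu morning→Reyes, Thu afternoon→Reyes, Thu evening→Fong, Fri morning→Diallo.
Loads: Olsen 2/2, Reyes 2/2, Fong 2/2, Diallo 1/1 — all within limits.

Yes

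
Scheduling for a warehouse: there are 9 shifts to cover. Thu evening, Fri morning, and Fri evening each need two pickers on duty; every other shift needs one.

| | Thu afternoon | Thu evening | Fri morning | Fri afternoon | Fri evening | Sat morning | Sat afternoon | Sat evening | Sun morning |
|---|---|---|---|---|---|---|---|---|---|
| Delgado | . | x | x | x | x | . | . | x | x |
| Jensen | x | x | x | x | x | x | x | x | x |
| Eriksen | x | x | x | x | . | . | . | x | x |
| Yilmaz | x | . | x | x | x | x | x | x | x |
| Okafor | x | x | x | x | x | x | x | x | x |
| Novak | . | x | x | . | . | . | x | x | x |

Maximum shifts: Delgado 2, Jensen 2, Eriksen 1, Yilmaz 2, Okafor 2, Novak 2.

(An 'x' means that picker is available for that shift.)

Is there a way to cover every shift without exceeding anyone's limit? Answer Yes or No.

No

Total capacity is 2+2+1+2+2+2 = 11 but 12 worker-slots are needed — infeasible.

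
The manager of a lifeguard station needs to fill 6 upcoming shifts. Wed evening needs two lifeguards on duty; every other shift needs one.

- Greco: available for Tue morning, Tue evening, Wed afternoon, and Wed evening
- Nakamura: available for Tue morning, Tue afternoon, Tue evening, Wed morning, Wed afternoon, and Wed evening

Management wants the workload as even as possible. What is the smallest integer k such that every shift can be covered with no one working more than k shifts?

4

With 2 lifeguards and 7 worker-slots to fill, someone must work at least ⌈7/2⌉ = 4 shifts, so k ≥ 4.
k = 4 works: Tue morning→Greco, Tue afternoon→Nakamura, Tue evening→Greco, Wed morning→Nakamura, Wed afternoon→Greco, Wed evening→Greco+Nakamura.
Loads: Greco 4, Nakamura 3 — all ≤ 4.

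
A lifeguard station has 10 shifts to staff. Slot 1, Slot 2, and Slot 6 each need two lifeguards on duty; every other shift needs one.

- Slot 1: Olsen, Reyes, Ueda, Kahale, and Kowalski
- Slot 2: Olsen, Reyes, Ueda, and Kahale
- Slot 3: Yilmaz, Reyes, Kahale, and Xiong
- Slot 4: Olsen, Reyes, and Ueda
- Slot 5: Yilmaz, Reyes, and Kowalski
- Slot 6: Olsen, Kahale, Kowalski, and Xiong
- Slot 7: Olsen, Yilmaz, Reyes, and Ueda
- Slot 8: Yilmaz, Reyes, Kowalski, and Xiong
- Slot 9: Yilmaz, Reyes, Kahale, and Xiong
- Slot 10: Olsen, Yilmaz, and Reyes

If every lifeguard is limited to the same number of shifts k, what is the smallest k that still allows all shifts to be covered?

With 7 lifeguards and 13 worker-slots to fill, someone must work at least ⌈13/7⌉ = 2 shifts, so k ≥ 2.
k = 2 works: Slot 1→Ueda+Kowalski, Slot 2→Ueda+Kahale, Slot 3→Yilmaz, Slot 4→Olsen, Slot 5→Yilmaz, Slot 6→Kowalski+Xiong, Slot 7→Reyes, Slot 8→Reyes, Slot 9→Kahale, Slot 10→Olsen.
Loads: Olsen 2, Yilmaz 2, Reyes 2, Ueda 2, Kahale 2, Kowalski 2, Xiong 1 — all ≤ 2.

2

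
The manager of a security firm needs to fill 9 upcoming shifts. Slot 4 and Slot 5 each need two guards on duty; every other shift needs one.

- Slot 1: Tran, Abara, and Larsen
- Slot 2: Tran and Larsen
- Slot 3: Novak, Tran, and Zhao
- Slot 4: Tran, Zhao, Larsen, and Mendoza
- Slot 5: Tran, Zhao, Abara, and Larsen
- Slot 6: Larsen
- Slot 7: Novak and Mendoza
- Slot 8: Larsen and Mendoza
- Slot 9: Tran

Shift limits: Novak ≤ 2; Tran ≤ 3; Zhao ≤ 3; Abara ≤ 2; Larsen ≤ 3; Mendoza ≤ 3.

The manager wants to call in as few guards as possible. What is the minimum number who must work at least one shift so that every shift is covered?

4

11 slots to fill and no one can take more than 3, so at least ⌈11/3⌉ = 4 guards are needed.
Tran, Zhao, Larsen, and Mendoza alone can cover everything: Slot 1→Tran, Slot 2→Tran, Slot 3→Zhao, Slot 4→Zhao+Mendoza, Slot 5→Zhao+Larsen, Slot 6→Larsen, Slot 7→Mendoza, Slot 8→Larsen, Slot 9→Tran.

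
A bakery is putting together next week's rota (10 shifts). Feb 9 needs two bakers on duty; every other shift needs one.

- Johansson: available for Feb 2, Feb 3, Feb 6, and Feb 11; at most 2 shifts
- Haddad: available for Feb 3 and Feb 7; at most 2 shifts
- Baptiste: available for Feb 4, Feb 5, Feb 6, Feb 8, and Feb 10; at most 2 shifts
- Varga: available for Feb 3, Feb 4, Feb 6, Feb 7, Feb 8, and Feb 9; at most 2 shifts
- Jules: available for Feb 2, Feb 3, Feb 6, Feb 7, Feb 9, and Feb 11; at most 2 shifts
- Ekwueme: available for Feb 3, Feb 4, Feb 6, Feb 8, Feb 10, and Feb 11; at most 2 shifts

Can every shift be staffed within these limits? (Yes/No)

Yes

Feb 5 can only be covered by Baptiste, so that assignment is forced.
Feb 9 can only be covered by Varga and Jules, so that assignment is forced.
One valid schedule: Feb 2→Johansson, Feb 3→Haddad, Feb 4→Varga, Feb 5→Baptiste, Feb 6→Jules, Feb 7→Haddad, Feb 8→Ekwueme, Feb 9→Varga+Jules, Feb 10→Baptiste, Feb 11→Johansson.
Loads: Johansson 2/2, Haddad 2/2, Baptiste 2/2, Varga 2/2, Jules 2/2, Ekwueme 1/2 — all within limits.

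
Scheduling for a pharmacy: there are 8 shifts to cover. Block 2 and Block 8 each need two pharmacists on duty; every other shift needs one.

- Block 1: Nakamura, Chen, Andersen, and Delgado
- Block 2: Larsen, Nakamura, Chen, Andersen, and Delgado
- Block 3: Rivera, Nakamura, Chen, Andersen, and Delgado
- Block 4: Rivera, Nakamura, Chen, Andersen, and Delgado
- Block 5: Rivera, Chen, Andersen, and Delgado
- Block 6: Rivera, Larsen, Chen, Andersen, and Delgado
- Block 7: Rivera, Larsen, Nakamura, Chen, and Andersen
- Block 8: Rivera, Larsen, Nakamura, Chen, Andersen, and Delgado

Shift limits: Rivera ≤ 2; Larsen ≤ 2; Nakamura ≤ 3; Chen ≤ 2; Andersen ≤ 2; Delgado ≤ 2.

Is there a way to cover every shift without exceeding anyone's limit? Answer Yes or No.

Yes

One valid schedule: Block 1→Nakamura, Block 2→Nakamura+Chen, Block 3→Rivera, Block 4→Nakamura, Block 5→Rivera, Block 6→Larsen, Block 7→Larsen, Block 8→Chen+Andersen.
Loads: Rivera 2/2, Larsen 2/2, Nakamura 3/3, Chen 2/2, Andersen 1/2, Delgado 0/2 — all within limits.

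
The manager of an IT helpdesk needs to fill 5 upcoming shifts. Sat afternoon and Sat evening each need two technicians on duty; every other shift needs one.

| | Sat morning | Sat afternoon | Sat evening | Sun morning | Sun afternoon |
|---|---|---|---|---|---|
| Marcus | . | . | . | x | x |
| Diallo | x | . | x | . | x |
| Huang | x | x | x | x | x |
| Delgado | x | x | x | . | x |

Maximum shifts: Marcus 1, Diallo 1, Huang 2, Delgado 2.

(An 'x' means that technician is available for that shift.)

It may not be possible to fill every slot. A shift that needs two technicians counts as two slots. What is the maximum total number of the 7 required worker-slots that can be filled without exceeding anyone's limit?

Total capacity across all technicians is 1+1+2+2 = 6, and 7 slots are needed, so at most 6 can be filled.
An assignment achieving 6: Sat morning→Diallo, Sat afternoon→Huang+Delgado, Sat evening→Huang+Delgado, Sun morning→Marcus.
Loads: Marcus 1/1, Diallo 1/1, Huang 2/2, Delgado 2/2.

6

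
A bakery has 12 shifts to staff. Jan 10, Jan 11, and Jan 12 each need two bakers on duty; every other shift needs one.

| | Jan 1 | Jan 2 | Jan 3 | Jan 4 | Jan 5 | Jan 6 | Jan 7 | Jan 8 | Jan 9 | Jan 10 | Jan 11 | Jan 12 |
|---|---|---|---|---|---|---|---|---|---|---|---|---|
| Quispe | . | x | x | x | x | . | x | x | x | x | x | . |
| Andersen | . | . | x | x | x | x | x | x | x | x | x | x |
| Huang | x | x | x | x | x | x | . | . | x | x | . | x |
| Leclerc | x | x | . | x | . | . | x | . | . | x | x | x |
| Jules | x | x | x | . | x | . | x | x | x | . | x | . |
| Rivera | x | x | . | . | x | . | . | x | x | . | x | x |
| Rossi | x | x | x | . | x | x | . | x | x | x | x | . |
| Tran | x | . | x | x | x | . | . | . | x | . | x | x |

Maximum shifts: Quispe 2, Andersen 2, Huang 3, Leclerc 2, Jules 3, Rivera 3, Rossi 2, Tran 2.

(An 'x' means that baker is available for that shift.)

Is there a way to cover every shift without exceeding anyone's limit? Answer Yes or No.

Yes

One valid schedule: Jan 1→Huang, Jan 2→Huang, Jan 3→Huang, Jan 4→Quispe, Jan 5→Jules, Jan 6→Andersen, Jan 7→Quispe, Jan 8→Andersen, Jan 9→Jules, Jan 10→Leclerc+Rossi, Jan 11→Jules+Rivera, Jan 12→Leclerc+Rivera.
Loads: Quispe 2/2, Andersen 2/2, Huang 3/3, Leclerc 2/2, Jules 3/3, Rivera 2/3, Rossi 1/2, Tran 0/2 — all within limits.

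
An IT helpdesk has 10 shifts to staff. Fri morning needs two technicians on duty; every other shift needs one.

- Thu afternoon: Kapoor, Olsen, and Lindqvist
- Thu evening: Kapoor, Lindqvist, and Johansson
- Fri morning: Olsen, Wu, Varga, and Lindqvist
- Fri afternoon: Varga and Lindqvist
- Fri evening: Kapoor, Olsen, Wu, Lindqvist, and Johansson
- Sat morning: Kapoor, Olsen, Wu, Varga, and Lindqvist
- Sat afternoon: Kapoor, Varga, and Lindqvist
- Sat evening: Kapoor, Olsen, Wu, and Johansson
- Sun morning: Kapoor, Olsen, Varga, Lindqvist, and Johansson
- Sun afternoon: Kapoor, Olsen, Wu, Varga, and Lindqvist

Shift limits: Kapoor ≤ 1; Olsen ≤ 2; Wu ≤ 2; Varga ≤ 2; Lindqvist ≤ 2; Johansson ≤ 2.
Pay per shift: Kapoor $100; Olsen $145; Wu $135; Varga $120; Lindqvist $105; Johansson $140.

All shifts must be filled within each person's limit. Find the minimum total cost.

$1390

Picking the cheapest available technician for each shift independently would cost $1130, but that ignores the shift limits.
An optimal schedule: Thu afternoon→Kapoor, Thu evening→Lindqvist, Fri morning→Wu+Lindqvist, Fri afternoon→Varga, Fri evening→Johansson, Sat morning→Olsen, Sat afternoon→Varga, Sat evening→Olsen, Sun morning→Johansson, Sun afternoon→Wu.
Total: 100 + 105 + 135 + 105 + 120 + 140 + 145 + 120 + 145 + 140 + 135 = $1390.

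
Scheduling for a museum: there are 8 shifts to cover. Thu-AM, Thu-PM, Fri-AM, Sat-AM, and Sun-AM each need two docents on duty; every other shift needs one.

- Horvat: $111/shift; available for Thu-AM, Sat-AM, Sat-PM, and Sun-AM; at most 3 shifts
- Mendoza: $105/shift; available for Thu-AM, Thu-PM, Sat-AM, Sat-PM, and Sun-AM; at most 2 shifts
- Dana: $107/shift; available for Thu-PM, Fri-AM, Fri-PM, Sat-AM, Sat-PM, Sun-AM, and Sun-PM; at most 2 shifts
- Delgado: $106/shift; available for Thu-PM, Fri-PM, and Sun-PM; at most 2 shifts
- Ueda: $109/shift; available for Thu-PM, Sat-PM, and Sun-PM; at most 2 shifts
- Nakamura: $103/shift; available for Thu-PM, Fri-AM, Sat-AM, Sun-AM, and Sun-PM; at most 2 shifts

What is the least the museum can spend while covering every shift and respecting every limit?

$1393

Thu-AM can only be covered by Horvat and Mendoza, so that assignment is forced.
Fri-AM can only be covered by Dana and Nakamura, so that assignment is forced.
Picking the cheapest available docent for each shift independently would cost $1364, but that ignores the shift limits.
An optimal schedule: Thu-AM→Horvat+Mendoza, Thu-PM→Delgado+Ueda, Fri-AM→Dana+Nakamura, Fri-PM→Dana, Sat-AM→Horvat+Mendoza, Sat-PM→Ueda, Sun-AM→Horvat+Nakamura, Sun-PM→Delgado.
Total: 111 + 105 + 106 + 109 + 107 + 103 + 107 + 111 + 105 + 109 + 111 + 103 + 106 = $1393.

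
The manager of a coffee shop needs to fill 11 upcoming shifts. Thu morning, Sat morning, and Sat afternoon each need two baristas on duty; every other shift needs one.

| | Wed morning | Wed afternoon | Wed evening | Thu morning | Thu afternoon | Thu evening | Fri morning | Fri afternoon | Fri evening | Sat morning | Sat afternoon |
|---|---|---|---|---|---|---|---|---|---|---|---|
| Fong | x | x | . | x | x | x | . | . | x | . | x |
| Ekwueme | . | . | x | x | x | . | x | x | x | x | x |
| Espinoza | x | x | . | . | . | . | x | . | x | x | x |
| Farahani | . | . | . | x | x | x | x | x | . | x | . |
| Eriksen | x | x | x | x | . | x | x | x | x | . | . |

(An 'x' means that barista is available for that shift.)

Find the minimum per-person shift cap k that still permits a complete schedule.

With 5 baristas and 14 worker-slots to fill, someone must work at least ⌈14/5⌉ = 3 shifts, so k ≥ 3.
k = 3 works: Wed morning→Fong, Wed afternoon→Fong, Wed evening→Ekwueme, Thu morning→Farahani+Eriksen, Thu afternoon→Fong, Thu evening→Farahani, Fri morning→Espinoza, Fri afternoon→Ekwueme, Fri evening→Eriksen, Sat morning→Espinoza+Farahani, Sat afternoon→Ekwueme+Espinoza.
Loads: Fong 3, Ekwueme 3, Espinoza 3, Farahani 3, Eriksen 2 — all ≤ 3.

3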